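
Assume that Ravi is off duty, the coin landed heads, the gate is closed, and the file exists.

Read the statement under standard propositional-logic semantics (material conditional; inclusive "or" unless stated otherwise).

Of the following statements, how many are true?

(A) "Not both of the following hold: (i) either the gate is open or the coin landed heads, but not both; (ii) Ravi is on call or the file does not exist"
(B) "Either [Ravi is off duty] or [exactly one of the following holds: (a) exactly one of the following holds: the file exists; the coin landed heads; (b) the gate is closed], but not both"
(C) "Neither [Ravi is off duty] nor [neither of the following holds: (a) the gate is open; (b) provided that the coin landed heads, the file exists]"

Let R = "the gate is open" (F), Q = "the coin landed heads" (T), P = "Ravi is on call" (F), S = "the file exists" (T).

(A): This is (R ⊕ Q) ↑ (P ∨ ¬S).

R ⊕ Q = F ⊕ T = T
¬S = ¬T = F
P ∨ ¬S = F ∨ F = F
(R ⊕ Q) ↑ (P ∨ ¬S) = T ↑ F = T
Hence (A) is true.

(B): In symbols: ¬P ⊕ ((S ⊕ Q) ⊕ ¬R)

¬P = ¬F = T
S ⊕ Q = T ⊕ T = F
¬R = ¬F = T
(S ⊕ Q) ⊕ ¬R = F ⊕ T = T
¬P ⊕ ((S ⊕ Q) ⊕ ¬R) = T ⊕ T = F
So (B) is false.

(C): Formalization: ¬P ↓ (R ↓ (Q → S))

¬P = ¬F = T
Q → S = T → T = T
R ↓ (Q → S) = F ↓ T = F
¬P ↓ (R ↓ (Q → S)) = T ↓ F = F
Hence (C) is false.

Count: 1.

1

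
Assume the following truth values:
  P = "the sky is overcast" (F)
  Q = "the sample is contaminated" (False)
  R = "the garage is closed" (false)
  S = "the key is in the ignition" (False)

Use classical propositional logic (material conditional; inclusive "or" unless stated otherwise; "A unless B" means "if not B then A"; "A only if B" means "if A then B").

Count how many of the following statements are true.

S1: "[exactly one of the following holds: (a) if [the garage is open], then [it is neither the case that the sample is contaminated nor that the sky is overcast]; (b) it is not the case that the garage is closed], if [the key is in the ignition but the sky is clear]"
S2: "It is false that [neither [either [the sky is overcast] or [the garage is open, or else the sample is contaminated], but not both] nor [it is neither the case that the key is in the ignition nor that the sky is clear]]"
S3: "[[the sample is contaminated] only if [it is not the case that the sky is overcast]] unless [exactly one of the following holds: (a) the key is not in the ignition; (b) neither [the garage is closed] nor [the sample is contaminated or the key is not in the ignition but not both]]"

3

S1: This is (S & ~P) -> ((~R -> (Q nor P)) xor ~R).

~P = ~F = T
S & ~P = F & T = F
~R = ~F = T
Q nor P = F nor F = T
~R -> (Q nor P) = T -> T = T
~R = ~F = T
(~R -> (Q nor P)) xor ~R = T xor T = F
(S & ~P) -> ((~R -> (Q nor P)) xor ~R) = F -> F = T
So S1 is true.

S2: This is ~((P xor (~R | Q)) nor (S nor ~P)).

~R = ~F = T
~R | Q = T | F = T
P xor (~R | Q) = F xor T = T
~P = ~F = T
S nor ~P = F nor T = F
(P xor (~R | Q)) nor (S nor ~P) = T nor F = F
~((P xor (~R | Q)) nor (S nor ~P)) = ~F = T
So S2 is true.

S3: In symbols: (Q -> ~P) | (~S xor (R nor (Q xor ~S)))

~P = ~F = T
Q -> ~P = F -> T = T
~S = ~F = T
~S = ~F = T
Q xor ~S = F xor T = T
R nor (Q xor ~S) = F nor T = F
~S xor (R nor (Q xor ~S)) = T xor F = T
(Q -> ~P) | (~S xor (R nor (Q xor ~S))) = T | T = T
So S3 is true.

3 of the 3 statements are true.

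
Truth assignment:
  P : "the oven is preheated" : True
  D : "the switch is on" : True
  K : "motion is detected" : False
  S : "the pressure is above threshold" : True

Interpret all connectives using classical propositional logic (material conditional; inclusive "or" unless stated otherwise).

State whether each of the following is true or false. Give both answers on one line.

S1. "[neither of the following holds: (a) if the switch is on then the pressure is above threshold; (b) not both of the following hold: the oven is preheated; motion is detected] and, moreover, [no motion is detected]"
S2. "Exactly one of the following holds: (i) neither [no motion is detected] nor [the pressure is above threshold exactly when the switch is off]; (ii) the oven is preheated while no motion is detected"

S1: In symbols: ((D -> S) nor (P nand K)) and not K

D -> S = True -> True = True
P nand K = True nand False = True
(D -> S) nor (P nand K) = True nor True = False
not K = not False = True
((D -> S) nor (P nand K)) and not K = False and True = False
Thus S1 is false.

S2: This is (not K nor (S iff not D)) xor (P and not K).

not K = not False = True
not D = not True = False
S iff not D = True iff False = False
not K nor (S iff not D) = True nor False = False
not K = not False = True
P and not K = True and True = True
(not K nor (S iff not D)) xor (P and not K) = False xor True = True
Thus S2 is true.

S1 false; S2 true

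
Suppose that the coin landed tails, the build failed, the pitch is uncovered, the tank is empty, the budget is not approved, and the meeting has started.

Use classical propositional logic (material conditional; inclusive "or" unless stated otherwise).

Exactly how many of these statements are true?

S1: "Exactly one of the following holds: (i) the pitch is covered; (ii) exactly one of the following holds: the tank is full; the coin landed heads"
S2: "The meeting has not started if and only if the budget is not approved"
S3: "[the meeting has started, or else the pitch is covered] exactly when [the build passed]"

0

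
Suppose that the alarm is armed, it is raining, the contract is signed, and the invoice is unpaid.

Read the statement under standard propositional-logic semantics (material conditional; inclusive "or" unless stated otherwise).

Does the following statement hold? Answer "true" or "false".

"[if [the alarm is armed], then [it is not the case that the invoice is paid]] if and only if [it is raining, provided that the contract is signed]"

Let R = "the alarm is armed" (True), S = "the invoice is paid" (False), G = "the contract is signed" (True), V = "it is raining" (True).
Parsed as (R -> not S) iff (G -> V)

not S = not False = True
R -> not S = True -> True = True
G -> V = True -> True = True
(R -> not S) iff (G -> V) = True iff True = True

true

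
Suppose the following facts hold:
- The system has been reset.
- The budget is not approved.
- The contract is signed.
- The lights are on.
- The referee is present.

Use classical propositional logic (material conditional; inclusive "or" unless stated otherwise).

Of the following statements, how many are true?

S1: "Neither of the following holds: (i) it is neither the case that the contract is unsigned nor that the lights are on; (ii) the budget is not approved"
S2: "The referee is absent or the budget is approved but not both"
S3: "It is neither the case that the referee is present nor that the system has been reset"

0

Let H = "the contract is signed" (T), R = "the lights are on" (T), N = "the budget is approved" (F), V = "the referee is present" (T), S = "the system has been reset" (T).

S1: In symbols: (¬H ↓ R) ↓ ¬N

¬H = ¬T = F
¬H ↓ R = F ↓ T = F
¬N = ¬F = T
(¬H ↓ R) ↓ ¬N = F ↓ T = F
So S1 is false.

S2: This is ¬V ⊕ N.

¬V = ¬T = F
¬V ⊕ N = F ⊕ F = F
Thus S2 is false.

S3: In symbols: V ↓ S

V ↓ S = T ↓ T = F
So S3 is false.

True statements: 0 (none).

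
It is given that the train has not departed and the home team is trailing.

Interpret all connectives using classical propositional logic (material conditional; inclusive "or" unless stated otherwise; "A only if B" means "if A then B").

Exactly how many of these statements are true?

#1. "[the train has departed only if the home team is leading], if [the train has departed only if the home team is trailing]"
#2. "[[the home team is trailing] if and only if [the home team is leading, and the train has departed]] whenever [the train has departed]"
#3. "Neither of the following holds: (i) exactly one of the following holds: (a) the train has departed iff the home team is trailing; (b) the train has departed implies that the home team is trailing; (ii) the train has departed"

2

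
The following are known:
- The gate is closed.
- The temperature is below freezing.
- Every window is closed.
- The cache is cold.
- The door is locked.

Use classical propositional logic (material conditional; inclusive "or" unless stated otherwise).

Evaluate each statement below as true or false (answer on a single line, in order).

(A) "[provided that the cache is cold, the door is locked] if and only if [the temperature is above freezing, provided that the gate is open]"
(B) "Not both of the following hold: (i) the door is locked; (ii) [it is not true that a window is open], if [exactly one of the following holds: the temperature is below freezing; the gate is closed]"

(A) True, (B) False

Let N = "the cache is warm" (F), H = "the door is locked" (T), W = "the gate is open" (F), U = "the temperature is below freezing" (T), D = "a window is open" (F).

(A): Formalization: (¬N → H) ↔ (W → ¬U)

¬N = ¬F = T
¬N → H = T → T = T
¬U = ¬T = F
W → ¬U = F → F = T
(¬N → H) ↔ (W → ¬U) = T ↔ T = T
So (A) is true.

(B): Formalization: H ↑ ((U ⊕ ¬W) → ¬D)

¬W = ¬F = T
U ⊕ ¬W = T ⊕ T = F
¬D = ¬F = T
(U ⊕ ¬W) → ¬D = F → T = T
H ↑ ((U ⊕ ¬W) → ¬D) = T ↑ T = F
So (B) is false.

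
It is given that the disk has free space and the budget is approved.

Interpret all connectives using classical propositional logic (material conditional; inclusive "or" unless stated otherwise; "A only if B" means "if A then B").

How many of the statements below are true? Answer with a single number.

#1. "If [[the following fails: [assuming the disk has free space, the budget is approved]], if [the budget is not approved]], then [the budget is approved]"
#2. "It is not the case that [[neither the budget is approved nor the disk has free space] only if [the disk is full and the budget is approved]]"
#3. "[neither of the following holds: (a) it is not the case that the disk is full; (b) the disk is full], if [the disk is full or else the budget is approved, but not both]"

1

Let Q = "the budget is approved" (True), P = "the disk is full" (False).

#1: This is (not Q -> not (not P -> Q)) -> Q.

not Q = not True = False
not P = not False = True
not P -> Q = True -> True = True
not (not P -> Q) = not True = False
not Q -> not (not P -> Q) = False -> False = True
(not Q -> not (not P -> Q)) -> Q = True -> True = True
So #1 is true.

#2: This is not ((Q nor not P) -> (P and Q)).

not P = not False = True
Q nor not P = True nor True = False
P and Q = False and True = False
(Q nor not P) -> (P and Q) = False -> False = True
not ((Q nor not P) -> (P and Q)) = not True = False
Hence #2 is false.

#3: This is (P xor Q) -> (not P nor P).

P xor Q = False xor True = True
not P = not False = True
not P nor P = True nor False = False
(P xor Q) -> (not P nor P) = True -> False = False
So #3 is false.

1 of the 3 statements is true (#1).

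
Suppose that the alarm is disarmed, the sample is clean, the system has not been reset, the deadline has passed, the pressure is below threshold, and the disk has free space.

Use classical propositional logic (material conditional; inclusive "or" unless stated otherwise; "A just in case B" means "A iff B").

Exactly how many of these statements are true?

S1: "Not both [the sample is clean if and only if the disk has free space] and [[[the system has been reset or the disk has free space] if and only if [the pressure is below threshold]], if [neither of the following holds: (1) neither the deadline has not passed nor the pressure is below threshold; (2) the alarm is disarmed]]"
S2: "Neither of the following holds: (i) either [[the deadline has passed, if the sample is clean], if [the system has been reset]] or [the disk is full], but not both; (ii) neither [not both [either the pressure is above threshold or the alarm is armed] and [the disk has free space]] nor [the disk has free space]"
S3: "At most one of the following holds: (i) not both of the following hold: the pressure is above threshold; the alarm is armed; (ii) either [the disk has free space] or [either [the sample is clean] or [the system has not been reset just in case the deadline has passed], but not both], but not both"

0

Let G = "the sample is contaminated" (F), P = "the disk is full" (F), R = "the deadline has passed" (T), H = "the pressure is above threshold" (F), V = "the alarm is armed" (F), D = "the system has been reset" (F).

S1: Formalization: (~G <-> ~P) nand (((~R nor ~H) nor ~V) -> ((D | ~P) <-> ~H))

~G = ~F = T
~P = ~F = T
~G <-> ~P = T <-> T = T
~R = ~T = F
~H = ~F = T
~R nor ~H = F nor T = F
~V = ~F = T
(~R nor ~H) nor ~V = F nor T = F
~P = ~F = T
D | ~P = F | T = T
~H = ~F = T
(D | ~P) <-> ~H = T <-> T = T
((~R nor ~H) nor ~V) -> ((D | ~P) <-> ~H) = F -> T = T
(~G <-> ~P) nand (((~R nor ~H) nor ~V) -> ((D | ~P) <-> ~H)) = T nand T = F
So S1 is false.

S2: Formalization: ((D -> (~G -> R)) xor P) nor (((H | V) nand ~P) nor ~P)

~G = ~F = T
~G -> R = T -> T = T
D -> (~G -> R) = F -> T = T
(D -> (~G -> R)) xor P = T xor F = T
H | V = F | F = F
~P = ~F = T
(H | V) nand ~P = F nand T = T
~P = ~F = T
((H | V) nand ~P) nor ~P = T nor T = F
((D -> (~G -> R)) xor P) nor (((H | V) nand ~P) nor ~P) = T nor F = F
Hence S2 is false.

S3: Parsed as (H nand V) nand (~P xor (~G xor (~D <-> R)))

H nand V = F nand F = T
~P = ~F = T
~G = ~F = T
~D = ~F = T
~D <-> R = T <-> T = T
~G xor (~D <-> R) = T xor T = F
~P xor (~G xor (~D <-> R)) = T xor F = T
(H nand V) nand (~P xor (~G xor (~D <-> R))) = T nand T = F
So S3 is false.

0 of the 3 statements are true (none).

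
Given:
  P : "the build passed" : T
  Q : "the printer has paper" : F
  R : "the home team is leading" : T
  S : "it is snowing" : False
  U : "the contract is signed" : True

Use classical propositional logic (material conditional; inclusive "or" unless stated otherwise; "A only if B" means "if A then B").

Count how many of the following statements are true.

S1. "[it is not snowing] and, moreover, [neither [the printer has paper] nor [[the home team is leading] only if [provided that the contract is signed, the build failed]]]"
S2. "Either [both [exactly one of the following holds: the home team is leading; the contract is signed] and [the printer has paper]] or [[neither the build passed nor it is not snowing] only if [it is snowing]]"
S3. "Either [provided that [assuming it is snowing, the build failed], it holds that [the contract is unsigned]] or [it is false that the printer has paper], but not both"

3

S1: In symbols: ¬S ∧ (Q ↓ (R → (U → ¬P)))

¬S = ¬F = T
¬P = ¬T = F
U → ¬P = T → F = F
R → (U → ¬P) = T → F = F
Q ↓ (R → (U → ¬P)) = F ↓ F = T
¬S ∧ (Q ↓ (R → (U → ¬P))) = T ∧ T = T
So S1 is true.

S2: In symbols: ((R ⊕ U) ∧ Q) ∨ ((P ↓ ¬S) → S)

R ⊕ U = T ⊕ T = F
(R ⊕ U) ∧ Q = F ∧ F = F
¬S = ¬F = T
P ↓ ¬S = T ↓ T = F
(P ↓ ¬S) → S = F → F = T
((R ⊕ U) ∧ Q) ∨ ((P ↓ ¬S) → S) = F ∨ T = T
Hence S2 is true.

S3: In symbols: ((S → ¬P) → ¬U) ⊕ ¬Q

¬P = ¬T = F
S → ¬P = F → F = T
¬U = ¬T = F
(S → ¬P) → ¬U = T → F = F
¬Q = ¬F = T
((S → ¬P) → ¬U) ⊕ ¬Q = F ⊕ T = T
So S3 is true.

True statements: 3.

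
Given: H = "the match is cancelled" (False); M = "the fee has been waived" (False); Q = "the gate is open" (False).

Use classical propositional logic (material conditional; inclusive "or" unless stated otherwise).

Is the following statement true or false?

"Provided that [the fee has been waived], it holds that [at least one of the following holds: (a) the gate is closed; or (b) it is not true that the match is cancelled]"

The statement is true.

Values: M=False, Q=False, H=False.
In symbols: M -> (not Q or not H)

not Q = not False = True
not H = not False = True
not Q or not H = True or True = True
M -> (not Q or not H) = False -> True = True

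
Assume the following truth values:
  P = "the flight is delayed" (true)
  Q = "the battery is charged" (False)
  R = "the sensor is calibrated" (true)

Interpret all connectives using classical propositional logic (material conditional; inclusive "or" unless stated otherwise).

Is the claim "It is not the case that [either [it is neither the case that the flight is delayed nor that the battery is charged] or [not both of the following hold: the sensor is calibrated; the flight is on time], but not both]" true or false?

Formalization: ~((P nor Q) xor (R nand ~P))

P nor Q = T nor F = F
~P = ~T = F
R nand ~P = T nand F = T
(P nor Q) xor (R nand ~P) = F xor T = T
~((P nor Q) xor (R nand ~P)) = ~T = F

The statement is false.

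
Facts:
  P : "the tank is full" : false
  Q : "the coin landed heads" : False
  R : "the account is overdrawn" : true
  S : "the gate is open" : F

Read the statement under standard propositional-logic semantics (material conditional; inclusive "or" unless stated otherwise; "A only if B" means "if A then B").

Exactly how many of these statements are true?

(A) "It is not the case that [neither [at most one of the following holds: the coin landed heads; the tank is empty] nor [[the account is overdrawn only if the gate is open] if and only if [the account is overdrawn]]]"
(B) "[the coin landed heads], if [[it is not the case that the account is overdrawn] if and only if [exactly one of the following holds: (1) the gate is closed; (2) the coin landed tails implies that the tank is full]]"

(A): This is ¬((Q ↑ ¬P) ↓ ((R → S) ↔ R)).

¬P = ¬F = T
Q ↑ ¬P = F ↑ T = T
R → S = T → F = F
(R → S) ↔ R = F ↔ T = F
(Q ↑ ¬P) ↓ ((R → S) ↔ R) = T ↓ F = F
¬((Q ↑ ¬P) ↓ ((R → S) ↔ R)) = ¬F = T
So (A) is true.

(B): This is (¬R ↔ (¬S ⊕ (¬Q → P))) → Q.

¬R = ¬T = F
¬S = ¬F = T
¬Q = ¬F = T
¬Q → P = T → F = F
¬S ⊕ (¬Q → P) = T ⊕ F = T
¬R ↔ (¬S ⊕ (¬Q → P)) = F ↔ T = F
(¬R ↔ (¬S ⊕ (¬Q → P))) → Q = F → F = T
So (B) is true.

Count: 2.

2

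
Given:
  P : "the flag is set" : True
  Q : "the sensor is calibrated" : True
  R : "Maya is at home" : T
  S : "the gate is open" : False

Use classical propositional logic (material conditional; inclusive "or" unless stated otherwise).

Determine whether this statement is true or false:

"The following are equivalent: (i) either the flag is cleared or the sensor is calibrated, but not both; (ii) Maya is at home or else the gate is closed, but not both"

False

In symbols: (not P xor Q) iff (R xor not S)

not P = not True = False
not P xor Q = False xor True = True
not S = not False = True
R xor not S = True xor True = False
(not P xor Q) iff (R xor not S) = True iff False = False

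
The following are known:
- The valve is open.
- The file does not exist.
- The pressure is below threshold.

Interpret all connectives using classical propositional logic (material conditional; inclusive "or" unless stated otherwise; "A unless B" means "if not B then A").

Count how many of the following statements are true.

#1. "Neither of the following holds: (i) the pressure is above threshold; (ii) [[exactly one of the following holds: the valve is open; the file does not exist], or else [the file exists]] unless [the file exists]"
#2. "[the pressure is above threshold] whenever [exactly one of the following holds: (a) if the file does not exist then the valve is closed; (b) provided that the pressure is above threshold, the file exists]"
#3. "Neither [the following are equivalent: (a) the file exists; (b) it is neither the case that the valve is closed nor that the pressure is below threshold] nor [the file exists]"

1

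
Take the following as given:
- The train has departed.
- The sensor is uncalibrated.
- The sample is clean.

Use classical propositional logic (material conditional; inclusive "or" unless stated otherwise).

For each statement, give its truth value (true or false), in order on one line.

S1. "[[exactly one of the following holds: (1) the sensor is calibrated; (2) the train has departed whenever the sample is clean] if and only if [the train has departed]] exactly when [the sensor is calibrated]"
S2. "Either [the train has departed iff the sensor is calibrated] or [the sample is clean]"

Let Q = "the sensor is calibrated" (False), R = "the sample is contaminated" (False), P = "the train has departed" (True).

S1: This is ((Q xor (not R -> P)) iff P) iff Q.

not R = not False = True
not R -> P = True -> True = True
Q xor (not R -> P) = False xor True = True
(Q xor (not R -> P)) iff P = True iff True = True
((Q xor (not R -> P)) iff P) iff Q = True iff False = False
Hence S1 is false.

S2: Parsed as (P iff Q) or not R

P iff Q = True iff False = False
not R = not False = True
(P iff Q) or not R = False or True = True
So S2 is true.

S1 false, S2 true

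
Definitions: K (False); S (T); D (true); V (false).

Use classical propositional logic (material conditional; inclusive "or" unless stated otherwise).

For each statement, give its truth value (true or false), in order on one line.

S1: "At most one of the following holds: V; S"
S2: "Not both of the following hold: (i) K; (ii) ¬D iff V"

S1: In symbols: V ↑ S

V ↑ S = F ↑ T = T
So S1 is true.

S2: In symbols: K ↑ (¬D ↔ V)

¬D = ¬T = F
¬D ↔ V = F ↔ F = T
K ↑ (¬D ↔ V) = F ↑ T = T
Thus S2 is true.

S1 true, S2 true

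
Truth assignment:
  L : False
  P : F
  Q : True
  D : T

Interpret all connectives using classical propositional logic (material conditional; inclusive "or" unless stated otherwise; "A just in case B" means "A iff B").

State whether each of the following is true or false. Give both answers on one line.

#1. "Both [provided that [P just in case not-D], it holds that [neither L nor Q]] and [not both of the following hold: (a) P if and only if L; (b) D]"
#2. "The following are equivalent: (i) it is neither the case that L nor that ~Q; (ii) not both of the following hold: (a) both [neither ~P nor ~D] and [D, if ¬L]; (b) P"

#1 F / #2 T

#1: Formalization: ((P ↔ ¬D) → (L ↓ Q)) ∧ ((P ↔ L) ↑ D)

¬D = ¬T = F
P ↔ ¬D = F ↔ F = T
L ↓ Q = F ↓ T = F
(P ↔ ¬D) → (L ↓ Q) = T → F = F
P ↔ L = F ↔ F = T
(P ↔ L) ↑ D = T ↑ T = F
((P ↔ ¬D) → (L ↓ Q)) ∧ ((P ↔ L) ↑ D) = F ∧ F = F
Hence #1 is false.

#2: This is (L ↓ ¬Q) ↔ (((¬P ↓ ¬D) ∧ (¬L → D)) ↑ P).

¬Q = ¬T = F
L ↓ ¬Q = F ↓ F = T
¬P = ¬F = T
¬D = ¬T = F
¬P ↓ ¬D = T ↓ F = F
¬L = ¬F = T
¬L → D = T → T = T
(¬P ↓ ¬D) ∧ (¬L → D) = F ∧ T = F
((¬P ↓ ¬D) ∧ (¬L → D)) ↑ P = F ↑ F = T
(L ↓ ¬Q) ↔ (((¬P ↓ ¬D) ∧ (¬L → D)) ↑ P) = T ↔ T = T
So #2 is true.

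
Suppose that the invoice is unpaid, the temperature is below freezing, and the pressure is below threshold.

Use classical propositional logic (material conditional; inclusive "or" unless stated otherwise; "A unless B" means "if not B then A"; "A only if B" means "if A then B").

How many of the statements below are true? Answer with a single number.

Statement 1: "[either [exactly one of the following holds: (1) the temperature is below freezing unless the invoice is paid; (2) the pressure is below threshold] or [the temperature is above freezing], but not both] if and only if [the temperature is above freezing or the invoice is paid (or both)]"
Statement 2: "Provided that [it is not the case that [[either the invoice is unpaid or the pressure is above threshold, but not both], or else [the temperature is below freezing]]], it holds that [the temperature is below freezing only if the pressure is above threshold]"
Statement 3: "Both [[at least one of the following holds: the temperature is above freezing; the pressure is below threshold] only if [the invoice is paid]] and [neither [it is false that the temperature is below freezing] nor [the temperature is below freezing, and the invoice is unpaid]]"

2

Let Q = "the temperature is below freezing" (T), P = "the invoice is paid" (F), R = "the pressure is above threshold" (F).

Statement 1: Formalization: (((Q | P) xor ~R) xor ~Q) <-> (~Q | P)

Q | P = T | F = T
~R = ~F = T
(Q | P) xor ~R = T xor T = F
~Q = ~T = F
((Q | P) xor ~R) xor ~Q = F xor F = F
~Q = ~T = F
~Q | P = F | F = F
(((Q | P) xor ~R) xor ~Q) <-> (~Q | P) = F <-> F = T
Hence Statement 1 is true.

Statement 2: Parsed as ~((~P xor R) | Q) -> (Q -> R)

~P = ~F = T
~P xor R = T xor F = T
(~P xor R) | Q = T | T = T
~((~P xor R) | Q) = ~T = F
Q -> R = T -> F = F
~((~P xor R) | Q) -> (Q -> R) = F -> F = T
Thus Statement 2 is true.

Statement 3: In symbols: ((~Q | ~R) -> P) & (~Q nor (Q & ~P))

~Q = ~T = F
~R = ~F = T
~Q | ~R = F | T = T
(~Q | ~R) -> P = T -> F = F
~Q = ~T = F
~P = ~F = T
Q & ~P = T & T = T
~Q nor (Q & ~P) = F nor T = F
((~Q | ~R) -> P) & (~Q nor (Q & ~P)) = F & F = F
Thus Statement 3 is false.

True statements: 2.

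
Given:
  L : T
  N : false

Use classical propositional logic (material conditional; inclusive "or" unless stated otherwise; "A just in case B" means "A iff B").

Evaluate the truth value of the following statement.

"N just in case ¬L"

Formalization: N <-> ~L

~L = ~T = F
N <-> ~L = F <-> F = T

True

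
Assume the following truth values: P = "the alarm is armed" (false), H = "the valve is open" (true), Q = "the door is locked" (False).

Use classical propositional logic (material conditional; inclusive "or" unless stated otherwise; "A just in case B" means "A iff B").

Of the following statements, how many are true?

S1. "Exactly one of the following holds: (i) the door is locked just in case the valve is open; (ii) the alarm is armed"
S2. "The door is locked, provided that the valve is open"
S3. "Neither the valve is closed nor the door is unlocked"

S1: Parsed as (Q <-> H) xor P

Q <-> H = F <-> T = F
(Q <-> H) xor P = F xor F = F
Hence S1 is false.

S2: This is H -> Q.

H -> Q = T -> F = F
So S2 is false.

S3: Formalization: ~H nor ~Q

~H = ~T = F
~Q = ~F = T
~H nor ~Q = F nor T = F
So S3 is false.

True statements: 0 (none).

0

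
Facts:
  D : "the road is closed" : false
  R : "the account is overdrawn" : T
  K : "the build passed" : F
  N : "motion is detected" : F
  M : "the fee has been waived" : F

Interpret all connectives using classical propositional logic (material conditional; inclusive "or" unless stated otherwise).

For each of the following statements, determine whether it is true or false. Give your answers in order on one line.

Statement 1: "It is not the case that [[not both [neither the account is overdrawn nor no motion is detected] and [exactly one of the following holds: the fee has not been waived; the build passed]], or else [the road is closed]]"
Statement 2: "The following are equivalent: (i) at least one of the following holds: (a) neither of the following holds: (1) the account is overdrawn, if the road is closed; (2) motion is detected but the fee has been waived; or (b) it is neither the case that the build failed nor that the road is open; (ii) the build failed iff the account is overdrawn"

Statement 1: This is not (((R nor not N) nand (not M xor K)) or D).

not N = not False = True
R nor not N = True nor True = False
not M = not False = True
not M xor K = True xor False = True
(R nor not N) nand (not M xor K) = False nand True = True
((R nor not N) nand (not M xor K)) or D = True or False = True
not (((R nor not N) nand (not M xor K)) or D) = not True = False
Hence Statement 1 is false.

Statement 2: This is (((D -> R) nor (N and M)) or (not K nor not D)) iff (not K iff R).

D -> R = False -> True = True
N and M = False and False = False
(D -> R) nor (N and M) = True nor False = False
not K = not False = True
not D = not False = True
not K nor not D = True nor True = False
((D -> R) nor (N and M)) or (not K nor not D) = False or False = False
not K = not False = True
not K iff R = True iff True = True
(((D -> R) nor (N and M)) or (not K nor not D)) iff (not K iff R) = False iff True = False
So Statement 2 is false.

Statement 1 False; Statement 2 False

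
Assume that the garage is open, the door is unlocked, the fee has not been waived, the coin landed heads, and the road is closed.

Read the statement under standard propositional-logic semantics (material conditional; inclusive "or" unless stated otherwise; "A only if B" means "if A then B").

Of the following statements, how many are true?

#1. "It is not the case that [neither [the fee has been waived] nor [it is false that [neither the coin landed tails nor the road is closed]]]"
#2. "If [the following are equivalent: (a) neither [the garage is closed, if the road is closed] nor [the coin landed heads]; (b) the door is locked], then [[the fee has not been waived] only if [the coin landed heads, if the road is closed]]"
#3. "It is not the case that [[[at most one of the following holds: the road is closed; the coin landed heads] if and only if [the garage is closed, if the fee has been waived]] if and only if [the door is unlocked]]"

3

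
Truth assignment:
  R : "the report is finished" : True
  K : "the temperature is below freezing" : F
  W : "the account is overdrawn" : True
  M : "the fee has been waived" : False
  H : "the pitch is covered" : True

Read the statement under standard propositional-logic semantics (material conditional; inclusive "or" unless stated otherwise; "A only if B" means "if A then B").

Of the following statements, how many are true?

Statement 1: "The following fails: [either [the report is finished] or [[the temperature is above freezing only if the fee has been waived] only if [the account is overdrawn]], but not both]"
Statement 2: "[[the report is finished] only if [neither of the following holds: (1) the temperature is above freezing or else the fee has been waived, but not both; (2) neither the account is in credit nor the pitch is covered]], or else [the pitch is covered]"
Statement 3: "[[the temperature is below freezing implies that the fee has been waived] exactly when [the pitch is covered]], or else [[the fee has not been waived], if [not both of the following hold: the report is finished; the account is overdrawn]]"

3

Statement 1: Formalization: not (R xor ((not K -> M) -> W))

not K = not False = True
not K -> M = True -> False = False
(not K -> M) -> W = False -> True = True
R xor ((not K -> M) -> W) = True xor True = False
not (R xor ((not K -> M) -> W)) = not False = True
So Statement 1 is true.

Statement 2: Formalization: (R -> ((not K xor M) nor (not W nor H))) or H

not K = not False = True
not K xor M = True xor False = True
not W = not True = False
not W nor H = False nor True = False
(not K xor M) nor (not W nor H) = True nor False = False
R -> ((not K xor M) nor (not W nor H)) = True -> False = False
(R -> ((not K xor M) nor (not W nor H))) or H = False or True = True
So Statement 2 is true.

Statement 3: In symbols: ((K -> M) iff H) or ((R nand W) -> not M)

K -> M = False -> False = True
(K -> M) iff H = True iff True = True
R nand W = True nand True = False
not M = not False = True
(R nand W) -> not M = False -> True = True
((K -> M) iff H) or ((R nand W) -> not M) = True or True = True
Thus Statement 3 is true.

True statements: 3.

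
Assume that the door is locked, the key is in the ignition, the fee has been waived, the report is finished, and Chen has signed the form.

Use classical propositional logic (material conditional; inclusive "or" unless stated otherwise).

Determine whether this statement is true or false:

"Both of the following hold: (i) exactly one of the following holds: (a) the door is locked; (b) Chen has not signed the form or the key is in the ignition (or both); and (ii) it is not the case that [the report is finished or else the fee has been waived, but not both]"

Let P = "the door is locked" (True), U = "Chen has signed the form" (True), Q = "the key is in the ignition" (True), S = "the report is finished" (True), R = "the fee has been waived" (True).
Formalization: (P xor (not U or Q)) and not (S xor R)

not U = not True = False
not U or Q = False or True = True
P xor (not U or Q) = True xor True = False
S xor R = True xor True = False
not (S xor R) = not False = True
(P xor (not U or Q)) and not (S xor R) = False and True = False

The statement is false.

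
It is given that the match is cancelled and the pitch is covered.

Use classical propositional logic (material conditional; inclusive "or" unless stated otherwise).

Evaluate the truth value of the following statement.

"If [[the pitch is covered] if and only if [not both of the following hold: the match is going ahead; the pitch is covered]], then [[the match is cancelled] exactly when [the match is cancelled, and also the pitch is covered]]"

true

Let L = "the pitch is covered" (T), P = "the match is cancelled" (T).
This is (L ↔ (¬P ↑ L)) → (P ↔ (P ∧ L)).

¬P = ¬T = F
¬P ↑ L = F ↑ T = T
L ↔ (¬P ↑ L) = T ↔ T = T
P ∧ L = T ∧ T = T
P ↔ (P ∧ L) = T ↔ T = T
(L ↔ (¬P ↑ L)) → (P ↔ (P ∧ L)) = T → T = T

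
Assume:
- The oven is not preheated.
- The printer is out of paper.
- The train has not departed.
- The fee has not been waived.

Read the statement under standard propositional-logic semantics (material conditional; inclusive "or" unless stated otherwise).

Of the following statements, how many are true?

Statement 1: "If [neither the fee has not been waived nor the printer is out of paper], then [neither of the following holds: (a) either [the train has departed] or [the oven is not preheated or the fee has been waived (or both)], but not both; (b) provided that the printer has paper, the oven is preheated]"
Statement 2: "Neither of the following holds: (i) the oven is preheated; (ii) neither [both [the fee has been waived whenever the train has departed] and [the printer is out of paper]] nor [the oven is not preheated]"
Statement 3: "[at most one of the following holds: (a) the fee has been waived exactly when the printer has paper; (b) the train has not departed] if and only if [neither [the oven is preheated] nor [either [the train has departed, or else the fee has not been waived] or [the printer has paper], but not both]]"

3

Let M = "the fee has been waived" (F), K = "the printer has paper" (F), P = "the train has departed" (F), R = "the oven is preheated" (F).

Statement 1: Parsed as (~M nor ~K) -> ((P xor (~R | M)) nor (K -> R))

~M = ~F = T
~K = ~F = T
~M nor ~K = T nor T = F
~R = ~F = T
~R | M = T | F = T
P xor (~R | M) = F xor T = T
K -> R = F -> F = T
(P xor (~R | M)) nor (K -> R) = T nor T = F
(~M nor ~K) -> ((P xor (~R | M)) nor (K -> R)) = F -> F = T
So Statement 1 is true.

Statement 2: Formalization: R nor (((P -> M) & ~K) nor ~R)

P -> M = F -> F = T
~K = ~F = T
(P -> M) & ~K = T & T = T
~R = ~F = T
((P -> M) & ~K) nor ~R = T nor T = F
R nor (((P -> M) & ~K) nor ~R) = F nor F = T
So Statement 2 is true.

Statement 3: In symbols: ((M <-> K) nand ~P) <-> (R nor ((P | ~M) xor K))

M <-> K = F <-> F = T
~P = ~F = T
(M <-> K) nand ~P = T nand T = F
~M = ~F = T
P | ~M = F | T = T
(P | ~M) xor K = T xor F = T
R nor ((P | ~M) xor K) = F nor T = F
((M <-> K) nand ~P) <-> (R nor ((P | ~M) xor K)) = F <-> F = T
So Statement 3 is true.

Count: 3.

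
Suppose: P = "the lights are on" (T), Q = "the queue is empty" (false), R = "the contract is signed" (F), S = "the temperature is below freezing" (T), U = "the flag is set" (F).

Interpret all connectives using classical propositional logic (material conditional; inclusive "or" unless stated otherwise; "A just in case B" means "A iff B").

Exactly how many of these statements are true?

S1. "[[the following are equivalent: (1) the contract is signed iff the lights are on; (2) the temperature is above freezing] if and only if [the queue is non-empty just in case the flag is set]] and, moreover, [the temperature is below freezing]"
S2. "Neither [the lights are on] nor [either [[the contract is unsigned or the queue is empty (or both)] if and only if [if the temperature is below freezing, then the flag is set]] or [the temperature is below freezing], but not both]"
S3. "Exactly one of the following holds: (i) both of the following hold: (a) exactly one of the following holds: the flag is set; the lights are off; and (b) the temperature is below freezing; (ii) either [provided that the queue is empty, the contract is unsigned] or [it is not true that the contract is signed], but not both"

0

S1: This is (((R iff P) iff not S) iff (not Q iff U)) and S.

R iff P = False iff True = False
not S = not True = False
(R iff P) iff not S = False iff False = True
not Q = not False = True
not Q iff U = True iff False = False
((R iff P) iff not S) iff (not Q iff U) = True iff False = False
(((R iff P) iff not S) iff (not Q iff U)) and S = False and True = False
Thus S1 is false.

S2: Parsed as P nor (((not R or Q) iff (S -> U)) xor S)

not R = not False = True
not R or Q = True or False = True
S -> U = True -> False = False
(not R or Q) iff (S -> U) = True iff False = False
((not R or Q) iff (S -> U)) xor S = False xor True = True
P nor (((not R or Q) iff (S -> U)) xor S) = True nor True = False
Thus S2 is false.

S3: This is ((U xor not P) and S) xor ((Q -> not R) xor not R).

not P = not True = False
U xor not P = False xor False = False
(U xor not P) and S = False and True = False
not R = not False = True
Q -> not R = False -> True = True
not R = not False = True
(Q -> not R) xor not R = True xor True = False
((U xor not P) and S) xor ((Q -> not R) xor not R) = False xor False = False
Thus S3 is false.

Count: 0.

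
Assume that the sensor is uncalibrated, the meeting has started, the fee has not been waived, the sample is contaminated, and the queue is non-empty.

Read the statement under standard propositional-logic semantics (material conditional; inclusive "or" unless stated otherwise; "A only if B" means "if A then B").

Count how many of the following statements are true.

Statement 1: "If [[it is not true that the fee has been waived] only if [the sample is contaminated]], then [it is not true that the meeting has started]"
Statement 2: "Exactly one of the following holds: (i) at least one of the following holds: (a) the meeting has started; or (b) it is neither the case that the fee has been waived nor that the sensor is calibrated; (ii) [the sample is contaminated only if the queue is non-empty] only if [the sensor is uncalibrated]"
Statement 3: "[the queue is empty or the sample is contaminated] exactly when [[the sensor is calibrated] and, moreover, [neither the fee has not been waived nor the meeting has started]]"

0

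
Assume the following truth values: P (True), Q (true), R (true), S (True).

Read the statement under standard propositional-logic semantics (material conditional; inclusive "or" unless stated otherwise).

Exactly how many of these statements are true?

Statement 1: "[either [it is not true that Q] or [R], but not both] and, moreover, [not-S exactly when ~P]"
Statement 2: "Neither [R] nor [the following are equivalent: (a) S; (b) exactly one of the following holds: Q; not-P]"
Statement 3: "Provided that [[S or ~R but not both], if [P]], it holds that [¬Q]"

1

Statement 1: Formalization: (~Q xor R) & (~S <-> ~P)

~Q = ~T = F
~Q xor R = F xor T = T
~S = ~T = F
~P = ~T = F
~S <-> ~P = F <-> F = T
(~Q xor R) & (~S <-> ~P) = T & T = T
Thus Statement 1 is true.

Statement 2: In symbols: R nor (S <-> (Q xor ~P))

~P = ~T = F
Q xor ~P = T xor F = T
S <-> (Q xor ~P) = T <-> T = T
R nor (S <-> (Q xor ~P)) = T nor T = F
So Statement 2 is false.

Statement 3: In symbols: (P -> (S xor ~R)) -> ~Q

~R = ~T = F
S xor ~R = T xor F = T
P -> (S xor ~R) = T -> T = T
~Q = ~T = F
(P -> (S xor ~R)) -> ~Q = T -> F = F
Hence Statement 3 is false.

1 of the 3 statements is true (Statement 1).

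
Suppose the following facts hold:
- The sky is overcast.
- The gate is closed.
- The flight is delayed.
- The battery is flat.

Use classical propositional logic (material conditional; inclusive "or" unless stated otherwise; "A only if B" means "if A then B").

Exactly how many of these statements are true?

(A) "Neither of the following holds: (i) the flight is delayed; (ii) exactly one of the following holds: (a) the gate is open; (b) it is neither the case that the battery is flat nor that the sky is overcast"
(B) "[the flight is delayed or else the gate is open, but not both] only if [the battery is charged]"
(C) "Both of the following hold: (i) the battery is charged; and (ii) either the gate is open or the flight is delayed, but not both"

0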